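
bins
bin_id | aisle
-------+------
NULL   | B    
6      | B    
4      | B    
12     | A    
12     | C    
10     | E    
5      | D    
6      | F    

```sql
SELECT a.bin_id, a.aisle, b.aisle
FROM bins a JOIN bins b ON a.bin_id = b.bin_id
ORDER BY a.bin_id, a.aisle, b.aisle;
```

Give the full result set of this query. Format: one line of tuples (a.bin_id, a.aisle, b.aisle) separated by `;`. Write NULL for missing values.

(4, B, B); (5, D, D); (6, B, B); (6, B, F); (6, F, B); (6, F, F); (10, E, E); (12, A, A); (12, A, C); (12, C, A); (12, C, C)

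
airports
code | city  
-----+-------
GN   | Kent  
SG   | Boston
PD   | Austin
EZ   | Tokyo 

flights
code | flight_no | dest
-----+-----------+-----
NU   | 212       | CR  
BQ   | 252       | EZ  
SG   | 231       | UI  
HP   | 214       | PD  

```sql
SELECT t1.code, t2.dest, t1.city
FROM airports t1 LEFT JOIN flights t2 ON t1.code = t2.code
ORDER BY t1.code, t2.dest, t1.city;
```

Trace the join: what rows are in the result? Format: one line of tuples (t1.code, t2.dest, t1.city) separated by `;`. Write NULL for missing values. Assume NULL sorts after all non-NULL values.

(EZ, NULL, Tokyo); (GN, NULL, Kent); (PD, NULL, Austin); (SG, UI, Boston)

LEFT JOIN keeps every row from `airports`; unmatched rows get NULL for `flights`'s columns.
Matching on t1.code = t2.code.
- t1[0] code=GN → no match; kept with NULLs on the t2 side.
- t1[1] code=SG → 1 match(es) in t2 → 1 row(s).
- t1[2] code=PD → no match; kept with NULLs on the t2 side.
- t1[3] code=EZ → no match; kept with NULLs on the t2 side.
After projecting and ordering:
t1.code | t2.dest | t1.city
EZ | NULL | Tokyo
GN | NULL | Kent
PD | NULL | Austin
SG | UI | Boston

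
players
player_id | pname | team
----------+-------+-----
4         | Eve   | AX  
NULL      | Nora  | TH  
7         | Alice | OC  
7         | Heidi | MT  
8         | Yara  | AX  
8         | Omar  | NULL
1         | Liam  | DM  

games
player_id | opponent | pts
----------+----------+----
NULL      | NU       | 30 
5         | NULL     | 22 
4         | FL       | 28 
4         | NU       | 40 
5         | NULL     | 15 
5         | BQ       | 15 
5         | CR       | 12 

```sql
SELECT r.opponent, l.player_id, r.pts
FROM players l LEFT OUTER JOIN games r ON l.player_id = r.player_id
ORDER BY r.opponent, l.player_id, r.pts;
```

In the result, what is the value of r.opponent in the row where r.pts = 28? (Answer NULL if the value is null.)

LEFT JOIN keeps every row from `players`; unmatched rows get NULL for `games`'s columns.
Matching on l.player_id = r.player_id. A NULL in a compared column never satisfies the condition.
- l row (player_id=4): matches 2 r row(s) → 2 output row(s).
- l row (player_id=NULL): no match → kept, r columns NULL.
- l row (player_id=7): no match → kept, r columns NULL.
- l row (player_id=7): no match → kept, r columns NULL.
- l row (player_id=8): no match → kept, r columns NULL.
- l row (player_id=8): no match → kept, r columns NULL.
- l row (player_id=1): no match → kept, r columns NULL.

FL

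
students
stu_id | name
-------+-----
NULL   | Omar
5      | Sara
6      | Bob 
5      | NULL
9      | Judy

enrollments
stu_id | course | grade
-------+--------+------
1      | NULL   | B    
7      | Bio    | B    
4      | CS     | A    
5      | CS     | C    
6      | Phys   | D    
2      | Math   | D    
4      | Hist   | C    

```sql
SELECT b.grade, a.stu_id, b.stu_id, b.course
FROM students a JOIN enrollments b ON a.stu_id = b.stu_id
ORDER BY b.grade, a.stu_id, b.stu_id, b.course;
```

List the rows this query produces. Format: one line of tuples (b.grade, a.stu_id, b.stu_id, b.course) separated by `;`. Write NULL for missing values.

INNER JOIN keeps only pairs where the ON condition holds.
Matching on a.stu_id = b.stu_id. A NULL in a compared column never satisfies the condition.
Matched pairs: 3.

(C, 5, 5, CS); (C, 5, 5, CS); (D, 6, 6, Phys)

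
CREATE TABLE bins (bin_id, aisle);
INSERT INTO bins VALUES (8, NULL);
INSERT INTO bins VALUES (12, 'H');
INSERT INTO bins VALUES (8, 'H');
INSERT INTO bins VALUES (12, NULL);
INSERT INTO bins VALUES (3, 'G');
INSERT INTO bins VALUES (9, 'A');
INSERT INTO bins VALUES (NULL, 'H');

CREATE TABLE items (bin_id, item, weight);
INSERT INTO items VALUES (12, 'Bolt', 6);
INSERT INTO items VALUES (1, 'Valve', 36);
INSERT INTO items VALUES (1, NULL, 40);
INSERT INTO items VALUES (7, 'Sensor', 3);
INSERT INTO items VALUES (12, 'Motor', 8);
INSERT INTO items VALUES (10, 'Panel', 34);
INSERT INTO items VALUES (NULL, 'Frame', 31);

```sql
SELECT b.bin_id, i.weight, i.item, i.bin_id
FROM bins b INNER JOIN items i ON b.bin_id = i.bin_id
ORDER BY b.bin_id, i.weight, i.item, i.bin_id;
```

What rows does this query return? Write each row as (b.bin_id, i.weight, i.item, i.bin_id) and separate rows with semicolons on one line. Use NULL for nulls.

(12, 6, Bolt, 12); (12, 6, Bolt, 12); (12, 8, Motor, 12); (12, 8, Motor, 12)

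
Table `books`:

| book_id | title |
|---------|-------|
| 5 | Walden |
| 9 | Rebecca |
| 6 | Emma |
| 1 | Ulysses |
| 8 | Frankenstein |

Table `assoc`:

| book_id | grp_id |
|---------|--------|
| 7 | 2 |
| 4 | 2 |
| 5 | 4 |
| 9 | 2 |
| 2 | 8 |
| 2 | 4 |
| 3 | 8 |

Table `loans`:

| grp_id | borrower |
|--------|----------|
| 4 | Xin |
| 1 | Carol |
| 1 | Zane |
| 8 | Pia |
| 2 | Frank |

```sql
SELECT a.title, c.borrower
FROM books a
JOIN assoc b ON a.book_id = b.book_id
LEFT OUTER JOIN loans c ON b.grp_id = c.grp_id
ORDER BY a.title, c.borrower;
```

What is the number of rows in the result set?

2

Evaluate left to right. First `books a INNER JOIN assoc b` on book_id: 2 row(s).
Then LEFT JOIN `loans c` on grp_id: each of those 2 rows is kept; rows whose b.grp_id has no match in c get NULL for c's columns.
Result: 2 row(s).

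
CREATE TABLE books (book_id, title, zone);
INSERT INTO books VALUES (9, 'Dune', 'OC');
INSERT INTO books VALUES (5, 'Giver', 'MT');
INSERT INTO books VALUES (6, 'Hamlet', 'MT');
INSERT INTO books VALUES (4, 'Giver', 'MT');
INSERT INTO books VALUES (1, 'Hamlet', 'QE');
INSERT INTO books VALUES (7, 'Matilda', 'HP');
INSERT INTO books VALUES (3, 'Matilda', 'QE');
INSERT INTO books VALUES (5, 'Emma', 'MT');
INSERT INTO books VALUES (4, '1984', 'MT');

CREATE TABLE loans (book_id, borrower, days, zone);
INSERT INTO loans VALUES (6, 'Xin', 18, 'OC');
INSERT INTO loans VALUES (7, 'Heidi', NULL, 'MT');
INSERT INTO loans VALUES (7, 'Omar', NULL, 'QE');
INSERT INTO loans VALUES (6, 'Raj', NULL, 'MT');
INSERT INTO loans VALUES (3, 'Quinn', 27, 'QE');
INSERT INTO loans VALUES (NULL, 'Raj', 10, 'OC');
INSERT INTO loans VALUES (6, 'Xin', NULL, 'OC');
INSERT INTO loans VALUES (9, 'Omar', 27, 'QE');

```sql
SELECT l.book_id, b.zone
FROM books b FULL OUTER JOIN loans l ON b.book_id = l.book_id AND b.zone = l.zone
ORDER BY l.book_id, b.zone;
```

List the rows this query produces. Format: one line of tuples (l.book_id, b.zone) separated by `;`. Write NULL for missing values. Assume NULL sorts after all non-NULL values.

(3, QE); (6, MT); (6, NULL); (6, NULL); (7, NULL); (7, NULL); (9, NULL); (NULL, HP); (NULL, MT); (NULL, MT); (NULL, MT); (NULL, MT); (NULL, OC); (NULL, QE); (NULL, NULL)

FULL OUTER JOIN keeps every row from both sides; unmatched rows get NULL for the other side's columns.
Matching on b.book_id = l.book_id AND b.zone = l.zone. A NULL in a compared column never satisfies the condition.
- b[0] book_id=9, zone=OC → no match; kept with NULLs on the l side.
- b[1] book_id=5, zone=MT → no match; kept with NULLs on the l side.
- b[2] book_id=6, zone=MT → 1 match(es) in l → 1 row(s).
- b[3] book_id=4, zone=MT → no match; kept with NULLs on the l side.
- b[4] book_id=1, zone=QE → no match; kept with NULLs on the l side.
- b[5] book_id=7, zone=HP → no match; kept with NULLs on the l side.
- b[6] book_id=3, zone=QE → 1 match(es) in l → 1 row(s).
- b[7] book_id=5, zone=MT → no match; kept with NULLs on the l side.
- b[8] book_id=4, zone=MT → no match; kept with NULLs on the l side.
- plus 6 unmatched l row(s), each kept with NULL b columns.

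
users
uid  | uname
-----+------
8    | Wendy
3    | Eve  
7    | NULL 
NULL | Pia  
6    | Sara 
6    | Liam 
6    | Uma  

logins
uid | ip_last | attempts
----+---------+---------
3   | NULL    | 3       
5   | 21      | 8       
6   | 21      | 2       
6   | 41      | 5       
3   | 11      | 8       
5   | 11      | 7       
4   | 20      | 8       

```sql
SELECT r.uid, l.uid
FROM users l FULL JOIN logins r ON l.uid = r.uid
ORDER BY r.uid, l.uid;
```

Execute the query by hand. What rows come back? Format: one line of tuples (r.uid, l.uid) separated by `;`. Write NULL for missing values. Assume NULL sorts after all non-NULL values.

FULL OUTER JOIN keeps every row from both sides; unmatched rows get NULL for the other side's columns.
Matching on l.uid = r.uid. A NULL in a compared column never satisfies the condition.
- uid=8: no r row matches, row kept with r columns NULL.
- uid=3: 2 matching r row(s), so 2 row(s) emitted.
- uid=7: no r row matches, row kept with r columns NULL.
- uid=NULL: no r row matches, row kept with r columns NULL.
- uid=6: 2 matching r row(s), so 2 row(s) emitted.
- uid=6: 2 matching r row(s), so 2 row(s) emitted.
- uid=6: 2 matching r row(s), so 2 row(s) emitted.
- 3 row(s) from r found no l partner → padded with NULL.

(3, 3); (3, 3); (4, NULL); (5, NULL); (5, NULL); (6, 6); (6, 6); (6, 6); (6, 6); (6, 6); (6, 6); (NULL, 7); (NULL, 8); (NULL, NULL)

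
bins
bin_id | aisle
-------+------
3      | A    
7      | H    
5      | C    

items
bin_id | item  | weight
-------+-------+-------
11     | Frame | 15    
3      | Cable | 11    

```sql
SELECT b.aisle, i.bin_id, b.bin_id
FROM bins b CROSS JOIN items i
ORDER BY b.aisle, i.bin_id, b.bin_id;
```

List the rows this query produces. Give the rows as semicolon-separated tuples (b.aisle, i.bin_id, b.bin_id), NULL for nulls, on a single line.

CROSS JOIN pairs every row of `bins` with every row of `items`: 3 × 2 = 6 rows.
After projecting and ordering:
b.aisle | i.bin_id | b.bin_id
A | 3 | 3
A | 11 | 3
C | 3 | 5
C | 11 | 5
H | 3 | 7
H | 11 | 7

(A, 3, 3); (A, 11, 3); (C, 3, 5); (C, 11, 5); (H, 3, 7); (H, 11, 7)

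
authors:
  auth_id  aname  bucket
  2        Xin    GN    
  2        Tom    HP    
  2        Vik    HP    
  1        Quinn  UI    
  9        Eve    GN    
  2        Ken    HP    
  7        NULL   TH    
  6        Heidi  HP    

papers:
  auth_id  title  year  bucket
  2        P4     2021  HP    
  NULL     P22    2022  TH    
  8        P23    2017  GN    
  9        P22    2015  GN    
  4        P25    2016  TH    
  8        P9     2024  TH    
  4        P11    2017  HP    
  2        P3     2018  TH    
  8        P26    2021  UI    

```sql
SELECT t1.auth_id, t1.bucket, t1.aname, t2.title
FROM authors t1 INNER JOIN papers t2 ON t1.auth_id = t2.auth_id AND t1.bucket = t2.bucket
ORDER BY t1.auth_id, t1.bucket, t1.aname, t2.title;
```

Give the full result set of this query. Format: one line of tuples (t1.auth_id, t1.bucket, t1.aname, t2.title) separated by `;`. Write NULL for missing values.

(2, HP, Ken, P4); (2, HP, Tom, P4); (2, HP, Vik, P4); (9, GN, Eve, P22)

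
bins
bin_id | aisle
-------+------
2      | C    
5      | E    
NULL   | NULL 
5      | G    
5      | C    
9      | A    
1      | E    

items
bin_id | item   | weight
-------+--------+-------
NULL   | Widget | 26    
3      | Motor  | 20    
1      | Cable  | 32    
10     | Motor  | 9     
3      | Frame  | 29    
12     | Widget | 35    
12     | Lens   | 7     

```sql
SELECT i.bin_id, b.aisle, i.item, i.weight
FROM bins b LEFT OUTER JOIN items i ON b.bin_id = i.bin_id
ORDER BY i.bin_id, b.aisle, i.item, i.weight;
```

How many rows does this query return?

7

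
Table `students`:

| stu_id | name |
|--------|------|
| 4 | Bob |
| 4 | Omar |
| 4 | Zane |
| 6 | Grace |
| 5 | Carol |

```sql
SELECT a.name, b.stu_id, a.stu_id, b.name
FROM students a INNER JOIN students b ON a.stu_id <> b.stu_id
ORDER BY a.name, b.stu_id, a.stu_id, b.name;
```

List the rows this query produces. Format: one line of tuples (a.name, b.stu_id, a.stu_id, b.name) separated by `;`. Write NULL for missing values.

(Bob, 5, 4, Carol); (Bob, 6, 4, Grace); (Carol, 4, 5, Bob); (Carol, 4, 5, Omar); (Carol, 4, 5, Zane); (Carol, 6, 5, Grace); (Grace, 4, 6, Bob); (Grace, 4, 6, Omar); (Grace, 4, 6, Zane); (Grace, 5, 6, Carol); (Omar, 5, 4, Carol); (Omar, 6, 4, Grace); (Zane, 5, 4, Carol); (Zane, 6, 4, Grace)

INNER JOIN keeps only pairs where the ON condition holds.
Matching on a.stu_id <> b.stu_id.
Matched pairs: 14.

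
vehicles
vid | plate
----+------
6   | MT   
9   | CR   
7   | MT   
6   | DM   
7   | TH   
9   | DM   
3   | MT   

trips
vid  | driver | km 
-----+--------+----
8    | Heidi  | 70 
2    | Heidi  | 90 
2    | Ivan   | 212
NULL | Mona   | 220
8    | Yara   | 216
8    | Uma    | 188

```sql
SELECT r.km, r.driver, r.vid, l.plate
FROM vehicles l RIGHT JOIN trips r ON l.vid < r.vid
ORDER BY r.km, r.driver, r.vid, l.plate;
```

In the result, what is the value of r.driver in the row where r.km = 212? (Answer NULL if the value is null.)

RIGHT JOIN keeps every row from `trips`; unmatched rows get NULL for `vehicles`'s columns.
Matching on l.vid < r.vid. A NULL in a compared column never satisfies the condition.
- vid=6: 3 matching r row(s), so 3 row(s) emitted.
- vid=9: no matching r row.
- vid=7: 3 matching r row(s), so 3 row(s) emitted.
- vid=6: 3 matching r row(s), so 3 row(s) emitted.
- vid=7: 3 matching r row(s), so 3 row(s) emitted.
- vid=9: no matching r row.
- vid=3: 3 matching r row(s), so 3 row(s) emitted.
- 3 row(s) from r found no l partner → padded with NULL.

Ivan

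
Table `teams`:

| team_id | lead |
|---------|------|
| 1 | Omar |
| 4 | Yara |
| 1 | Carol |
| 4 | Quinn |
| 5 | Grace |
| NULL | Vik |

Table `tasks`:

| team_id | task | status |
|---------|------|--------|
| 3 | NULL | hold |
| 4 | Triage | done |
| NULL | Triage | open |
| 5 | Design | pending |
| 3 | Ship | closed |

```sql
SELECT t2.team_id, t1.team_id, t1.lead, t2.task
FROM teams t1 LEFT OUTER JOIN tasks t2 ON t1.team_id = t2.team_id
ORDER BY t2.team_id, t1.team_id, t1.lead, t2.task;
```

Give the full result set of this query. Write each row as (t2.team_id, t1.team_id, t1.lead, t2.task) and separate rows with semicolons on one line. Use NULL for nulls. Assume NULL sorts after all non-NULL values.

(4, 4, Quinn, Triage); (4, 4, Yara, Triage); (5, 5, Grace, Design); (NULL, 1, Carol, NULL); (NULL, 1, Omar, NULL); (NULL, NULL, Vik, NULL)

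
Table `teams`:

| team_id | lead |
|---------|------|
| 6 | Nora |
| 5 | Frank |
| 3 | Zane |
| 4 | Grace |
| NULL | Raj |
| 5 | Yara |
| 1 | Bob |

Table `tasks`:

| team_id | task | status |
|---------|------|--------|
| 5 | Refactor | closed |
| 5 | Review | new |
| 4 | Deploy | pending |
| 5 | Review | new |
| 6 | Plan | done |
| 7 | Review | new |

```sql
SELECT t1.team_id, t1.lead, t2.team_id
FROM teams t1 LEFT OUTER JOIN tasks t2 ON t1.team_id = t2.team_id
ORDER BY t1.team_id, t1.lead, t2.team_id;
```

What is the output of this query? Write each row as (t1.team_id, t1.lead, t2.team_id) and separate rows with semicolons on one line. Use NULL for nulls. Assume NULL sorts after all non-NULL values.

LEFT JOIN keeps every row from `teams`; unmatched rows get NULL for `tasks`'s columns.
Matching on t1.team_id = t2.team_id. A NULL in a compared column never satisfies the condition.
- t1 (team_id=6) pairs with 1 row(s) of t2.
- t1 (team_id=5) pairs with 3 row(s) of t2.
- t1 (team_id=3) has no partner → padded with NULL.
- t1 (team_id=4) pairs with 1 row(s) of t2.
- t1 (team_id=NULL) has no partner → padded with NULL.
- t1 (team_id=5) pairs with 3 row(s) of t2.
- t1 (team_id=1) has no partner → padded with NULL.

(1, Bob, NULL); (3, Zane, NULL); (4, Grace, 4); (5, Frank, 5); (5, Frank, 5); (5, Frank, 5); (5, Yara, 5); (5, Yara, 5); (5, Yara, 5); (6, Nora, 6); (NULL, Raj, NULL)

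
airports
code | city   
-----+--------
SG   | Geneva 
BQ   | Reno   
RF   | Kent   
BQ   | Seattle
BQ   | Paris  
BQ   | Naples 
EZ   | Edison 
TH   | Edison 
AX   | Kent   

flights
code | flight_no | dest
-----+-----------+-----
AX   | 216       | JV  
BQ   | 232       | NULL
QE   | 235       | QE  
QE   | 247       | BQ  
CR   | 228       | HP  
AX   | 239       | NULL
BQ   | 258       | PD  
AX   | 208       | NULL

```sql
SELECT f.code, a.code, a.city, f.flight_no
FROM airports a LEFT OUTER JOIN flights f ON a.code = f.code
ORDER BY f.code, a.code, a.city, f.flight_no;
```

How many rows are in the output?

15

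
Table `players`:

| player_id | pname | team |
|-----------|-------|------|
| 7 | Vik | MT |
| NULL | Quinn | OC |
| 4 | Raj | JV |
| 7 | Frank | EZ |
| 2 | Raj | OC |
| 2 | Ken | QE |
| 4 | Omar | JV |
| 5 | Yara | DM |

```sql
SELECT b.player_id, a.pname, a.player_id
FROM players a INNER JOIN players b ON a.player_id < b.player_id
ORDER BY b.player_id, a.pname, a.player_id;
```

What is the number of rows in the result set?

18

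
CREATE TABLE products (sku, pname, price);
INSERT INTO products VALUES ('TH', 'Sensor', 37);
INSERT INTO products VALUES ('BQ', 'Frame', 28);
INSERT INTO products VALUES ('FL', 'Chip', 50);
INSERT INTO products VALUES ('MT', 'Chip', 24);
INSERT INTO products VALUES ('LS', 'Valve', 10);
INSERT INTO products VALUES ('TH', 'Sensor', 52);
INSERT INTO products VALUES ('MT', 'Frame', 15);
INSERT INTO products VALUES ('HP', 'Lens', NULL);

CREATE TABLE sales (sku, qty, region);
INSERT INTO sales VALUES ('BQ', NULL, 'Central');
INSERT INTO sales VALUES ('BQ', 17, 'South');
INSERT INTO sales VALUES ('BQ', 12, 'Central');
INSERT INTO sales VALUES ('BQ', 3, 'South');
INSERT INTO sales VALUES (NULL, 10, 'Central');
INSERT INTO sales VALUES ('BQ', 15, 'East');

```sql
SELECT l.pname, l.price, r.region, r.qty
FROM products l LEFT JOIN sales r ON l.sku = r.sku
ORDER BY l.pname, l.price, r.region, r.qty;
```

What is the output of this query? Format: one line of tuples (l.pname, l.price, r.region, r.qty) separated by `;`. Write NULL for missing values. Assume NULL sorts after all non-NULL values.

(Chip, 24, NULL, NULL); (Chip, 50, NULL, NULL); (Frame, 15, NULL, NULL); (Frame, 28, Central, 12); (Frame, 28, Central, NULL); (Frame, 28, East, 15); (Frame, 28, South, 3); (Frame, 28, South, 17); (Lens, NULL, NULL, NULL); (Sensor, 37, NULL, NULL); (Sensor, 52, NULL, NULL); (Valve, 10, NULL, NULL)

LEFT JOIN keeps every row from `products`; unmatched rows get NULL for `sales`'s columns.
Matching on l.sku = r.sku. A NULL in a compared column never satisfies the condition.
- l[0] sku=TH → no match; kept with NULLs on the r side.
- l[1] sku=BQ → 5 match(es) in r → 5 row(s).
- l[2] sku=FL → no match; kept with NULLs on the r side.
- l[3] sku=MT → no match; kept with NULLs on the r side.
- l[4] sku=LS → no match; kept with NULLs on the r side.
- l[5] sku=TH → no match; kept with NULLs on the r side.
- l[6] sku=MT → no match; kept with NULLs on the r side.
- l[7] sku=HP → no match; kept with NULLs on the r side.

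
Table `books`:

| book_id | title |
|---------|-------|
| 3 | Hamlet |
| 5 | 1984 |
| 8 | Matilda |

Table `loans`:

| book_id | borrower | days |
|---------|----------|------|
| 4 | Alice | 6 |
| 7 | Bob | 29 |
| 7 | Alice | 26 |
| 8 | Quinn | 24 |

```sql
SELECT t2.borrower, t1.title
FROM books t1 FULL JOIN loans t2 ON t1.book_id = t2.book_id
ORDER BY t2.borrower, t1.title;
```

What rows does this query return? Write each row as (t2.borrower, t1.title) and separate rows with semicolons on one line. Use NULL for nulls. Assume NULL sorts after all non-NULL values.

FULL OUTER JOIN keeps every row from both sides; unmatched rows get NULL for the other side's columns.
Matching on t1.book_id = t2.book_id.
- book_id=3: no t2 row matches, row kept with t2 columns NULL.
- book_id=5: no t2 row matches, row kept with t2 columns NULL.
- book_id=8: 1 matching t2 row(s), so 1 row(s) emitted.
- 3 row(s) from t2 found no t1 partner → padded with NULL.
After projecting and ordering:
t2.borrower | t1.title
Alice | NULL
Alice | NULL
Bob | NULL
Quinn | Matilda
NULL | 1984
NULL | Hamlet

(Alice, NULL); (Alice, NULL); (Bob, NULL); (Quinn, Matilda); (NULL, 1984); (NULL, Hamlet)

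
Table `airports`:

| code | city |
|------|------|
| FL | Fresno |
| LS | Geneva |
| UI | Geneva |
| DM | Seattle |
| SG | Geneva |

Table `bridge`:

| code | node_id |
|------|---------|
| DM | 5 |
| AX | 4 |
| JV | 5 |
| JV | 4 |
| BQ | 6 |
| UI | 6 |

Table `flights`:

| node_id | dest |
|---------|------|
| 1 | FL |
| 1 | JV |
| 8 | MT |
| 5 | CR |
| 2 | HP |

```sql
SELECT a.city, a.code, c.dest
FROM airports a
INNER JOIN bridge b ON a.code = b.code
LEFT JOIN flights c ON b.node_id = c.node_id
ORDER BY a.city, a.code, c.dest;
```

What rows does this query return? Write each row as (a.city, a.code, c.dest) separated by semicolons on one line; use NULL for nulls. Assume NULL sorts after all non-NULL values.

(Geneva, UI, NULL); (Seattle, DM, CR)

Joins associate left-to-right: airports INNER JOIN bridge on code gives 2 intermediate row(s).
Then LEFT JOIN `flights c` on node_id: each of those 2 rows is kept; rows whose b.node_id has no match in c get NULL for c's columns.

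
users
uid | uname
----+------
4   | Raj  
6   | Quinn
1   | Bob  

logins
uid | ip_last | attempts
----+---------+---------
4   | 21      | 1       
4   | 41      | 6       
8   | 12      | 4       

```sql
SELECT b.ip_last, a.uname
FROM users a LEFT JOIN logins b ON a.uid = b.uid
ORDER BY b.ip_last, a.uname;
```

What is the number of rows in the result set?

LEFT JOIN keeps every row from `users`; unmatched rows get NULL for `logins`'s columns.
Matching on a.uid = b.uid.
- a[0] uid=4 → 2 match(es) in b → 2 row(s).
- a[1] uid=6 → no match; kept with NULLs on the b side.
- a[2] uid=1 → no match; kept with NULLs on the b side.
Total: 2 matched + 2 padded = 4 rows.

4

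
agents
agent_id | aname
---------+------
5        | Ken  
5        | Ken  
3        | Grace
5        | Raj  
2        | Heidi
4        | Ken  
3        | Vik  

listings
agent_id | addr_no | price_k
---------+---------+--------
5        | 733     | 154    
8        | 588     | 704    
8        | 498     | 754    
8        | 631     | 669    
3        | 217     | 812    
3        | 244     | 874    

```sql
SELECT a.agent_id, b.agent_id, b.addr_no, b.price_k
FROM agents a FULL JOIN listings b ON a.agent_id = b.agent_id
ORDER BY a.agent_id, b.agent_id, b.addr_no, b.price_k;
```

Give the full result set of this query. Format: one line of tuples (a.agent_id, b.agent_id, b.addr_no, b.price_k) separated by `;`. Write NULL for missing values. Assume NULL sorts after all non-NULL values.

(2, NULL, NULL, NULL); (3, 3, 217, 812); (3, 3, 217, 812); (3, 3, 244, 874); (3, 3, 244, 874); (4, NULL, NULL, NULL); (5, 5, 733, 154); (5, 5, 733, 154); (5, 5, 733, 154); (NULL, 8, 498, 754); (NULL, 8, 588, 704); (NULL, 8, 631, 669)

FULL OUTER JOIN keeps every row from both sides; unmatched rows get NULL for the other side's columns.
Matching on a.agent_id = b.agent_id.
- a row (agent_id=5): matches 1 b row(s) → 1 output row(s).
- a row (agent_id=5): matches 1 b row(s) → 1 output row(s).
- a row (agent_id=3): matches 2 b row(s) → 2 output row(s).
- a row (agent_id=5): matches 1 b row(s) → 1 output row(s).
- a row (agent_id=2): no match → kept, b columns NULL.
- a row (agent_id=4): no match → kept, b columns NULL.
- a row (agent_id=3): matches 2 b row(s) → 2 output row(s).
- plus 3 unmatched b row(s), each kept with NULL a columns.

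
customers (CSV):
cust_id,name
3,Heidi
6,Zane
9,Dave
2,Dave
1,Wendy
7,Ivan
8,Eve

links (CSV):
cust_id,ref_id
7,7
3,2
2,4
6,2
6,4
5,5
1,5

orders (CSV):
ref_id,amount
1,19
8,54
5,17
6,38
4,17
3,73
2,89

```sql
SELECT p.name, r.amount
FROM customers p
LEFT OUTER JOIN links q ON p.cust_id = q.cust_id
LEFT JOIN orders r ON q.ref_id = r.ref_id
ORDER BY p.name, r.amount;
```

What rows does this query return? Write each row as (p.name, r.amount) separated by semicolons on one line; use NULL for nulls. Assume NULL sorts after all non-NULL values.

(Dave, 17); (Dave, NULL); (Eve, NULL); (Heidi, 89); (Ivan, NULL); (Wendy, 17); (Zane, 17); (Zane, 89)

Step 1 — p LEFT JOIN q on cust_id → 8 row(s).
Then LEFT JOIN `orders r` on ref_id: each of those 8 rows is kept; rows whose q.ref_id has no match in r get NULL for r's columns.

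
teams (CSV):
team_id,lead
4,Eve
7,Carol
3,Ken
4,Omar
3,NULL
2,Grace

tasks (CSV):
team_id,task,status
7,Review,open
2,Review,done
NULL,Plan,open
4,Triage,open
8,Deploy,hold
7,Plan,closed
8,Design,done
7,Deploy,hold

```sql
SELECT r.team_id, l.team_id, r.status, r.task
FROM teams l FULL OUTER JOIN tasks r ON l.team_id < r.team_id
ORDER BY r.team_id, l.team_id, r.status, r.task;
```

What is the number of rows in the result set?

32

FULL OUTER JOIN keeps every row from both sides; unmatched rows get NULL for the other side's columns.
Matching on l.team_id < r.team_id. A NULL in a compared column never satisfies the condition.
- l (team_id=4) pairs with 5 row(s) of r.
- l (team_id=7) pairs with 2 row(s) of r.
- l (team_id=3) pairs with 6 row(s) of r.
- l (team_id=4) pairs with 5 row(s) of r.
- l (team_id=3) pairs with 6 row(s) of r.
- l (team_id=2) pairs with 6 row(s) of r.
- 2 r row(s) had no l match → kept, l columns NULL.
Total: 30 matched + 2 padded = 32 rows.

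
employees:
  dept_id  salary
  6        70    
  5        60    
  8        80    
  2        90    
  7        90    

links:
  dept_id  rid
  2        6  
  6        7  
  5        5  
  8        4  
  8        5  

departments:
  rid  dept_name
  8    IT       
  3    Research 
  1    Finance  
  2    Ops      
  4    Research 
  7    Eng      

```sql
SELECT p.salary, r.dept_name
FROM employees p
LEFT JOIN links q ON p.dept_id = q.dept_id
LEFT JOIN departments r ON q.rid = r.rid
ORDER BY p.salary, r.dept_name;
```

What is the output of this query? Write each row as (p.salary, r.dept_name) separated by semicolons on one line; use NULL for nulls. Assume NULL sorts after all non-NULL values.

(60, NULL); (70, Eng); (80, Research); (80, NULL); (90, NULL); (90, NULL)

Joins associate left-to-right: employees LEFT JOIN links on dept_id gives 6 intermediate row(s).
Then LEFT JOIN `departments r` on rid: each of those 6 rows is kept; rows whose q.rid has no match in r get NULL for r's columns.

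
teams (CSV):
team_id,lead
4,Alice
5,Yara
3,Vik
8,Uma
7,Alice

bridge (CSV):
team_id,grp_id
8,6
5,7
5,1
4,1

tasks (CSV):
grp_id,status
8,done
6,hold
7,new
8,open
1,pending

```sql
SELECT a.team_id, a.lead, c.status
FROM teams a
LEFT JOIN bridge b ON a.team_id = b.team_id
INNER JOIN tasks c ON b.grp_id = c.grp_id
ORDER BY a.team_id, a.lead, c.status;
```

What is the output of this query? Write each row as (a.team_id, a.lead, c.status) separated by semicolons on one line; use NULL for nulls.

Joins associate left-to-right: teams LEFT JOIN bridge on team_id gives 6 intermediate row(s).
Then INNER JOIN `tasks c` on grp_id: keep only rows whose b.grp_id appears in c.

(4, Alice, pending); (5, Yara, new); (5, Yara, pending); (8, Uma, hold)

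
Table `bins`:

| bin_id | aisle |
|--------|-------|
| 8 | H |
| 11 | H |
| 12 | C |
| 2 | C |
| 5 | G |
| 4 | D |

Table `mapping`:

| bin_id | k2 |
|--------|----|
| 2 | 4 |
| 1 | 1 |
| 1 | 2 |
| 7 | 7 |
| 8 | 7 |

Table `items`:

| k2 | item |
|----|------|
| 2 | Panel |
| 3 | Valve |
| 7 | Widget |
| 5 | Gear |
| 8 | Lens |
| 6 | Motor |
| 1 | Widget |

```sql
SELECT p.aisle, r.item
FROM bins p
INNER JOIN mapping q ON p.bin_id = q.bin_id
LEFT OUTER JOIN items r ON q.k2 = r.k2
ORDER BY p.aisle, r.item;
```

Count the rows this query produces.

Step 1 — p INNER JOIN q on bin_id → 2 row(s).
Then LEFT JOIN `items r` on k2: each of those 2 rows is kept; rows whose q.k2 has no match in r get NULL for r's columns.
Result: 2 row(s).

2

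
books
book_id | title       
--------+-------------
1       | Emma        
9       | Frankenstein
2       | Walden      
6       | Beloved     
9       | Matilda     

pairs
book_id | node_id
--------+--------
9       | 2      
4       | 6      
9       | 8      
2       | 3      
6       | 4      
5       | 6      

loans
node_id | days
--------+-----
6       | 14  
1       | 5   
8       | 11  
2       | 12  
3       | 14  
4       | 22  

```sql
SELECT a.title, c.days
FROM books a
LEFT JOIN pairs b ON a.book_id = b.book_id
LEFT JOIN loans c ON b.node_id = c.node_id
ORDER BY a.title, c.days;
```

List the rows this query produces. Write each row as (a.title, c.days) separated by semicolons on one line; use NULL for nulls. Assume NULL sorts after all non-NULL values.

(Beloved, 22); (Emma, NULL); (Frankenstein, 11); (Frankenstein, 12); (Matilda, 11); (Matilda, 12); (Walden, 14)

Evaluate left to right. First `books a LEFT JOIN pairs b` on book_id: 7 row(s).
Then LEFT JOIN `loans c` on node_id: each of those 7 rows is kept; rows whose b.node_id has no match in c get NULL for c's columns.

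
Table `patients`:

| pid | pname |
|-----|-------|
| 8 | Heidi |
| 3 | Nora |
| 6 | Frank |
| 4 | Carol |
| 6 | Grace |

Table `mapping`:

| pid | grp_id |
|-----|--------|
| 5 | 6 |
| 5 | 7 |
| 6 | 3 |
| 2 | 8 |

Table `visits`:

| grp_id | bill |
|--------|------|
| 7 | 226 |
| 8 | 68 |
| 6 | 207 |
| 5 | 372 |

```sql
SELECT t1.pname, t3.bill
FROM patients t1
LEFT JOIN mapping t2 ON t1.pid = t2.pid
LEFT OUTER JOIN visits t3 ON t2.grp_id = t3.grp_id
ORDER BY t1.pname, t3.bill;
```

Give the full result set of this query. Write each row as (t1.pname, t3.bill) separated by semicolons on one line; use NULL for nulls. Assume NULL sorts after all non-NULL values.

Evaluate left to right. First `patients t1 LEFT JOIN mapping t2` on pid: 5 row(s).
Then LEFT JOIN `visits t3` on grp_id: each of those 5 rows is kept; rows whose t2.grp_id has no match in t3 get NULL for t3's columns.

(Carol, NULL); (Frank, NULL); (Grace, NULL); (Heidi, NULL); (Nora, NULL)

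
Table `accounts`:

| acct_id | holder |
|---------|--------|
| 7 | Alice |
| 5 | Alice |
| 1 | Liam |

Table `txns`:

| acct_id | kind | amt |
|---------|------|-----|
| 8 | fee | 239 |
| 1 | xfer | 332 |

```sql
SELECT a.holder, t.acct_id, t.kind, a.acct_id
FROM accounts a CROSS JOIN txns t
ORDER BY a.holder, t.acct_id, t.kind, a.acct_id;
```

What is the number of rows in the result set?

CROSS JOIN pairs every row of `accounts` with every row of `txns`: 3 × 2 = 6 rows.

6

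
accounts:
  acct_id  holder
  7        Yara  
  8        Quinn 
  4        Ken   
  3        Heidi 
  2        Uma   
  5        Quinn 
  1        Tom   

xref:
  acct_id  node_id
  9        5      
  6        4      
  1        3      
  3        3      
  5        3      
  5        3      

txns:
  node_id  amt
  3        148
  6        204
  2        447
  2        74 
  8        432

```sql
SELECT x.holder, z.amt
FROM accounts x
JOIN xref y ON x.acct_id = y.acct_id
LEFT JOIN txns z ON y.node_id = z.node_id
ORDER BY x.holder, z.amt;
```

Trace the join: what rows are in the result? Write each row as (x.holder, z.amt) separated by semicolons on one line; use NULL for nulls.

(Heidi, 148); (Quinn, 148); (Quinn, 148); (Tom, 148)

Joins associate left-to-right: accounts INNER JOIN xref on acct_id gives 4 intermediate row(s).
Then LEFT JOIN `txns z` on node_id: each of those 4 rows is kept; rows whose y.node_id has no match in z get NULL for z's columns.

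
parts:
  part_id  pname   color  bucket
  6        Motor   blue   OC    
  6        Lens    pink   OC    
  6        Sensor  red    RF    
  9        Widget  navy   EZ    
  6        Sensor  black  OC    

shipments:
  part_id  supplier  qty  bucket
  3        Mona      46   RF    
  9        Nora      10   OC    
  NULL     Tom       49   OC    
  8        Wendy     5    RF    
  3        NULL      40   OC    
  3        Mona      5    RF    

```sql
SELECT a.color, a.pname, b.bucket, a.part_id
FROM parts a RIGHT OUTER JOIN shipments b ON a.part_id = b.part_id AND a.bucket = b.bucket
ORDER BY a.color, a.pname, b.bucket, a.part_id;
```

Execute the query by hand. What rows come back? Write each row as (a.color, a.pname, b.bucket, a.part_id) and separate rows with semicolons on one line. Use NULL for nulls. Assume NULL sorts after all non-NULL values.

(NULL, NULL, OC, NULL); (NULL, NULL, OC, NULL); (NULL, NULL, OC, NULL); (NULL, NULL, RF, NULL); (NULL, NULL, RF, NULL); (NULL, NULL, RF, NULL)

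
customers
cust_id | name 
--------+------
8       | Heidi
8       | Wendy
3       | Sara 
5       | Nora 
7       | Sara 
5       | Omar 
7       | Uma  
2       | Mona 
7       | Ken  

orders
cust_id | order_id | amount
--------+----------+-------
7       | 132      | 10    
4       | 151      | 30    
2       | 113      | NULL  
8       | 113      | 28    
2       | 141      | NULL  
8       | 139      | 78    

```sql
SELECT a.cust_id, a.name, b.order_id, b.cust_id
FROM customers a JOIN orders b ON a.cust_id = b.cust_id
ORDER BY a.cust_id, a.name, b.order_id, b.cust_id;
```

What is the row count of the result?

9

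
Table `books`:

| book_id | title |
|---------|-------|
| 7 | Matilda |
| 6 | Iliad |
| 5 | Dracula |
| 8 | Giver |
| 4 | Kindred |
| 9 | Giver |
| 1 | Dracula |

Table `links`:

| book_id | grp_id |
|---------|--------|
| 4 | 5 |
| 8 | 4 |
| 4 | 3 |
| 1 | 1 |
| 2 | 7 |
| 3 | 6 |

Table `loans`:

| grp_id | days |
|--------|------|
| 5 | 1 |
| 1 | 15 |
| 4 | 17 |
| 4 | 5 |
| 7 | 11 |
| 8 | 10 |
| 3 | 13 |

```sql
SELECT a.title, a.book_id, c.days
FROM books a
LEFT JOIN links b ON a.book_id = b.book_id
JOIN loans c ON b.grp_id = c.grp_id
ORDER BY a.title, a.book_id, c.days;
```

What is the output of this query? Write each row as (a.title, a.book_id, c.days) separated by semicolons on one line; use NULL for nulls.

Step 1 — a LEFT JOIN b on book_id → 8 row(s).
Then INNER JOIN `loans c` on grp_id: keep only rows whose b.grp_id appears in c.

(Dracula, 1, 15); (Giver, 8, 5); (Giver, 8, 17); (Kindred, 4, 1); (Kindred, 4, 13)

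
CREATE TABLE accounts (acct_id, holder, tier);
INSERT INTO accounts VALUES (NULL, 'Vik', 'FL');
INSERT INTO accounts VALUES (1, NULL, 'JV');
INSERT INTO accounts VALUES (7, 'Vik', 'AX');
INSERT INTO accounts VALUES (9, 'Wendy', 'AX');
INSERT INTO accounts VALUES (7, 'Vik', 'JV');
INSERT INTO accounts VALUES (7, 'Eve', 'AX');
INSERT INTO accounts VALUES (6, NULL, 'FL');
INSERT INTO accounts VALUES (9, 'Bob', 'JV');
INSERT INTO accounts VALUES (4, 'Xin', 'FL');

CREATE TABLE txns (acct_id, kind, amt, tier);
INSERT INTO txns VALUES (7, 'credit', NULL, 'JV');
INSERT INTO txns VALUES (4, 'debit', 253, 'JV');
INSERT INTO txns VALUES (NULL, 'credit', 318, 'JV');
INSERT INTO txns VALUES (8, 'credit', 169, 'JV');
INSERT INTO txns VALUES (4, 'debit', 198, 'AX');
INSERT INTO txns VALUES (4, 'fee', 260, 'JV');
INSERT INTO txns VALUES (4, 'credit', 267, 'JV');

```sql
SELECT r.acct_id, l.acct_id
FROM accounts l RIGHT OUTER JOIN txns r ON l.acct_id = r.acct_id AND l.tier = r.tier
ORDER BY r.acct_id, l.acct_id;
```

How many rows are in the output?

RIGHT JOIN keeps every row from `txns`; unmatched rows get NULL for `accounts`'s columns.
Matching on l.acct_id = r.acct_id AND l.tier = r.tier. A NULL in a compared column never satisfies the condition.
Matched pairs: 1; unmatched r rows kept: 6.
Total: 1 matched + 6 padded = 7 rows.

7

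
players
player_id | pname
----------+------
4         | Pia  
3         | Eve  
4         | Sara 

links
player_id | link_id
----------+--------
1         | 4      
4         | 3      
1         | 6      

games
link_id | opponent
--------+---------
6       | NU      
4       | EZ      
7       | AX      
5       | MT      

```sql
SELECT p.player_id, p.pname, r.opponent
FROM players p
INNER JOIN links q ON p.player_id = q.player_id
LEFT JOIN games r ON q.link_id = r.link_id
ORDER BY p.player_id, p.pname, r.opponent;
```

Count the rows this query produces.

2

Joins associate left-to-right: players INNER JOIN links on player_id gives 2 intermediate row(s).
Then LEFT JOIN `games r` on link_id: each of those 2 rows is kept; rows whose q.link_id has no match in r get NULL for r's columns.
Result: 2 row(s).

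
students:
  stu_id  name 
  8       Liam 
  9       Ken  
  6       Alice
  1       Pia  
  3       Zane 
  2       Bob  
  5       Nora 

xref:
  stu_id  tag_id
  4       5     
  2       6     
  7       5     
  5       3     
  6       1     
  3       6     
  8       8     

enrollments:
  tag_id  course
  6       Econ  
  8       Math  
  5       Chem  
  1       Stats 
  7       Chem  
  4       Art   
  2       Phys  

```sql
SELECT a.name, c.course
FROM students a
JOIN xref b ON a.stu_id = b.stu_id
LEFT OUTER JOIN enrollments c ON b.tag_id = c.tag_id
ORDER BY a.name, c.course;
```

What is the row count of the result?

Joins associate left-to-right: students INNER JOIN xref on stu_id gives 5 intermediate row(s).
Then LEFT JOIN `enrollments c` on tag_id: each of those 5 rows is kept; rows whose b.tag_id has no match in c get NULL for c's columns.
Result: 5 row(s).

5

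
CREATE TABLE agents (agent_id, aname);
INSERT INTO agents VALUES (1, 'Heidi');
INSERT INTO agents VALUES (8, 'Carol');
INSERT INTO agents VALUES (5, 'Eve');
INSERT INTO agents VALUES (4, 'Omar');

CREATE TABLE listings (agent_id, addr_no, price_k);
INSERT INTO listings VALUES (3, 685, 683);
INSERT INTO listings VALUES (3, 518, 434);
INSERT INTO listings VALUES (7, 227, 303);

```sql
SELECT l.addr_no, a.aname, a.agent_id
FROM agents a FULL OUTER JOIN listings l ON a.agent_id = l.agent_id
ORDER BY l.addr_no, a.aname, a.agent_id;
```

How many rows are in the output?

7

FULL OUTER JOIN keeps every row from both sides; unmatched rows get NULL for the other side's columns.
Matching on a.agent_id = l.agent_id.
- a row (agent_id=1): no match → kept, l columns NULL.
- a row (agent_id=8): no match → kept, l columns NULL.
- a row (agent_id=5): no match → kept, l columns NULL.
- a row (agent_id=4): no match → kept, l columns NULL.
- 3 row(s) from l found no a partner → padded with NULL.
Total: 0 matched + 7 padded = 7 rows.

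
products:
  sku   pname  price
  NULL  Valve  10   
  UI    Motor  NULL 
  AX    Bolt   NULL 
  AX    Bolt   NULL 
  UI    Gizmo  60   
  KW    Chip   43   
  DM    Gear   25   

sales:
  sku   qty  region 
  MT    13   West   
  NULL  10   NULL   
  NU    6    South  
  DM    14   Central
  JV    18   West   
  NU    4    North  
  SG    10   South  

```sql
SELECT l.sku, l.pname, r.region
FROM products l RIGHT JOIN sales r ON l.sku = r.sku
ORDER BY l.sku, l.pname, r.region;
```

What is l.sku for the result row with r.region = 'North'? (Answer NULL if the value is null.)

NULL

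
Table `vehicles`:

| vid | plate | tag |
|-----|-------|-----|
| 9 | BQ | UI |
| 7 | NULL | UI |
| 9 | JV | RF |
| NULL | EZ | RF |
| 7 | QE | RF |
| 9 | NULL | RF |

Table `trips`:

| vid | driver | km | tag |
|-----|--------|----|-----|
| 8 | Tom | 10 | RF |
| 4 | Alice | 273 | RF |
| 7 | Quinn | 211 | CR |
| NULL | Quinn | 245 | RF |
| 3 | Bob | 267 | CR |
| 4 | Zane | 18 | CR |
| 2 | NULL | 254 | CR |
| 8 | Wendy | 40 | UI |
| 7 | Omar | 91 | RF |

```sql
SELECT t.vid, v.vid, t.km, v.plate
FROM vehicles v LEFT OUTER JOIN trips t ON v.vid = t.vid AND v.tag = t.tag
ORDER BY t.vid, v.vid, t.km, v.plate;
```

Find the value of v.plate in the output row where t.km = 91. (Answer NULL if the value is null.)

LEFT JOIN keeps every row from `vehicles`; unmatched rows get NULL for `trips`'s columns.
Matching on v.vid = t.vid AND v.tag = t.tag. A NULL in a compared column never satisfies the condition.
- vid=9, tag=UI: no t row matches, row kept with t columns NULL.
- vid=7, tag=UI: no t row matches, row kept with t columns NULL.
- vid=9, tag=RF: no t row matches, row kept with t columns NULL.
- vid=NULL, tag=RF: no t row matches, row kept with t columns NULL.
- vid=7, tag=RF: 1 matching t row(s), so 1 row(s) emitted.
- vid=9, tag=RF: no t row matches, row kept with t columns NULL.

QE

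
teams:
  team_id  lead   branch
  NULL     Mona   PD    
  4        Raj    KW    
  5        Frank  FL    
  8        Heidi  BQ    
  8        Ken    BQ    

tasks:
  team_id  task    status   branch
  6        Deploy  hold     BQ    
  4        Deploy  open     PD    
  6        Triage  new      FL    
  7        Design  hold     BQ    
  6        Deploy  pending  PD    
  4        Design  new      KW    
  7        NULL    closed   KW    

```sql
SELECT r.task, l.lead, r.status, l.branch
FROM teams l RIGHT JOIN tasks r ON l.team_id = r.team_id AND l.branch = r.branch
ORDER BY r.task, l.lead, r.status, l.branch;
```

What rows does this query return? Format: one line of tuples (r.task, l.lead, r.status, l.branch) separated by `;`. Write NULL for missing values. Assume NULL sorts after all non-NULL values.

(Deploy, NULL, hold, NULL); (Deploy, NULL, open, NULL); (Deploy, NULL, pending, NULL); (Design, Raj, new, KW); (Design, NULL, hold, NULL); (Triage, NULL, new, NULL); (NULL, NULL, closed, NULL)

RIGHT JOIN keeps every row from `tasks`; unmatched rows get NULL for `teams`'s columns.
Matching on l.team_id = r.team_id AND l.branch = r.branch. A NULL in a compared column never satisfies the condition.
- l (team_id=NULL, branch=PD) has no partner in r.
- l (team_id=4, branch=KW) pairs with 1 row(s) of r.
- l (team_id=5, branch=FL) has no partner in r.
- l (team_id=8, branch=BQ) has no partner in r.
- l (team_id=8, branch=BQ) has no partner in r.
- plus 6 unmatched r row(s), each kept with NULL l columns.
After projecting and ordering:
r.task | l.lead | r.status | l.branch
Deploy | NULL | hold | NULL
Deploy | NULL | open | NULL
Deploy | NULL | pending | NULL
Design | Raj | new | KW
Design | NULL | hold | NULL
Triage | NULL | new | NULL
NULL | NULL | closed | NULL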